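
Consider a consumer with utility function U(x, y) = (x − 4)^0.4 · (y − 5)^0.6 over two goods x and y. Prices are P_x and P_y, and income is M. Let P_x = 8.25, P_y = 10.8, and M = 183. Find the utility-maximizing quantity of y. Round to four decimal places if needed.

y* = 10.3333

After buying the subsistence bundle (4, 5), a share 0.4 of the remaining income goes to x: x* = 4 + 0.4·(M − 4P_x − 5P_y)/P_x.
Discretionary income = 183 − 4·8.25 − 5·10.8 = 96; y* = 5 + 0.6·96/10.8 = 10.3333.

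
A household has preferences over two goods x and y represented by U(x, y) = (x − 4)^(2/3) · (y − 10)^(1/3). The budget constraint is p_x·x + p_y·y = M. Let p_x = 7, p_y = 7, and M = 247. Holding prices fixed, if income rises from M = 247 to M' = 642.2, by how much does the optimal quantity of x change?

Δx* = 37.6381

MRS = 2·(y−10)/(x−4). Tangency with p_x/p_y gives y−10 = (1/2)·(p_x/p_y)·(x−4).
After buying the subsistence bundle (4, 10), a share 2/3 of the remaining income goes to x: x* = 4 + 2/3·(M − 4p_x − 10p_y)/p_x.
Discretionary income = 247 − 4·7 − 10·7 = 149; x* = 4 + 2/3·149/7 = 18.1905.
At M' = 642.2: x* = 55.8286. Change: 55.8286 − 18.1905 = 37.6381.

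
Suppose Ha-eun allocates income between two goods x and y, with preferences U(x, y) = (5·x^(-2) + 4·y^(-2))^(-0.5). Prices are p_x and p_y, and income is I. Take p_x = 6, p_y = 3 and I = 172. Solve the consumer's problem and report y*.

y* = 21.1564

MU_x ∝ 5·x^(-3), MU_y ∝ 4·y^(-3), so MRS = (5/4)·(y/x)^(3) = p_x/p_y.
Solve for the ratio: y/x = [(4/5)·p_x/p_y]^(1/3).
Substitute y = (y/x)·x into the budget: x* = I/(p_x + p_y·(y/x)).
Numerically y/x = 1.169607, so x* = 172/(6 + 3·1.169607) = 18.0885 and y* = 1.169607·18.0885 = 21.1564.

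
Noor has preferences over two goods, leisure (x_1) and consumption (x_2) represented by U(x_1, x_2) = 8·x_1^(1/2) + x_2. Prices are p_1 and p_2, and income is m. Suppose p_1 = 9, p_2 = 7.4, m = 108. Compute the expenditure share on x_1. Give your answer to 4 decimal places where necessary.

share on x_1 = 0.9014

Set MRS = p_1/p_2: 4·x_1^(−1/2) = p_1/p_2.
Solve: √x_1 = 4·p_2/p_1, so x_1*(p_1,p_2) = (4·p_2/p_1)², and x_2* = (m − p_1·x_1*)/p_2.
Plugging in: x_1* = (4·7.4/9)² = 10.8168, x_2* = 1.439.
Expenditure on x_1: 9·10.8168 = 97.3511; share = 0.9014.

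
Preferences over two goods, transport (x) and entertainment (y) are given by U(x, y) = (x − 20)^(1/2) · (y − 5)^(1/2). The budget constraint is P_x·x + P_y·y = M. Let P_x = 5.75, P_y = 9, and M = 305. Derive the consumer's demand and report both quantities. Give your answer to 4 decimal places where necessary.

Substituting into the budget: x* = 20 + 0.5·(M − 20·P_x − 5·P_y)/P_x, and y* = 5 + 0.5·(…)/P_y.
Discretionary income = 305 − 20·5.75 − 5·9 = 145; x* = 20 + 0.5·145/5.75 = 32.6087; y* = 5 + 0.5·145/9 = 13.0556.

x* = 32.6087, y* = 13.0556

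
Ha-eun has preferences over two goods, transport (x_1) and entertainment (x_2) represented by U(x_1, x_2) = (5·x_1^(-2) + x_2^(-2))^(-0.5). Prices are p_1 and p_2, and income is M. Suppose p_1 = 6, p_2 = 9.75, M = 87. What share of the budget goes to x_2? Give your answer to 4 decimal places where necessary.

share on x_2 = 0.447

From the CES first-order condition, 5·(x_2/x_1)^(3) = p_1/p_2.
Solve for the ratio: x_2/x_1 = [(1/5)·p_1/p_2]^(1/3).
Substitute x_2 = (x_2/x_1)·x_1 into the budget: x_1* = M/(p_1 + p_2·(x_2/x_1)).
Numerically x_2/x_1 = 0.497423, so x_1* = 87/(6 + 9.75·0.497423) = 8.0185 and x_2* = 0.497423·8.0185 = 3.9886.
Expenditure on x_2: 9.75·3.9886 = 38.8888; share = 0.447.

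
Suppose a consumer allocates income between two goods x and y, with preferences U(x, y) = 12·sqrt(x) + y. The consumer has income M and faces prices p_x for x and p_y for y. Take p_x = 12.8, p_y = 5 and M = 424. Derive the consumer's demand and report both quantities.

x* = 5.4932, y* = 70.7375

MU_x = 6/√x, MU_y = 1. Tangency: 6/√x = p_x/p_y.
Solve: √x = 6·p_y/p_x, so x*(p_x,p_y) = (6·p_y/p_x)², and y* = (M − p_x·x*)/p_y.
Plugging in: x* = (6·5/12.8)² = 5.4932, y* = 70.7375.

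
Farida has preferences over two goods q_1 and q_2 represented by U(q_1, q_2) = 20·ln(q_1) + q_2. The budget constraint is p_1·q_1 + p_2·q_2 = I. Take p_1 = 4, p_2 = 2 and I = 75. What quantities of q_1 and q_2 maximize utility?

Set MRS = p_1/p_2: (20/q_1)/1 = p_1/p_2.
So q_1*(p_1,p_2) = 20·p_2/p_1, independent of income; and q_2* = (I − 20·p_2)/p_2.
At the given prices: q_1* = 20·2/4 = 10, and q_2* = 17.5.

q_1* = 10, q_2* = 17.5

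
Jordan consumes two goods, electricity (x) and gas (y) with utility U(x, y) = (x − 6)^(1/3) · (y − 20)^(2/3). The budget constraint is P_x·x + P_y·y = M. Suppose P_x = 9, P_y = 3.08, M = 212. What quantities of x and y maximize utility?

MRS = (1/2)·(y−20)/(x−6). Tangency with P_x/P_y gives y−20 = 2·(P_x/P_y)·(x−6).
Substituting into the budget: x* = 6 + 1/3·(M − 6·P_x − 20·P_y)/P_x, and y* = 20 + 2/3·(…)/P_y.
Discretionary income = 212 − 6·9 − 20·3.08 = 96.4; x* = 6 + 1/3·96.4/9 = 9.5704; y* = 20 + 2/3·96.4/3.08 = 40.8658.

x* = 9.5704, y* = 40.8658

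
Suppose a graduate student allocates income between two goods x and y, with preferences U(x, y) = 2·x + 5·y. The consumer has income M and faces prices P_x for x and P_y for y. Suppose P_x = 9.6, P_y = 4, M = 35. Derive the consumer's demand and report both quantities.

x* = 0, y* = 8.75

Numerically: x* = 0, y* = 8.75.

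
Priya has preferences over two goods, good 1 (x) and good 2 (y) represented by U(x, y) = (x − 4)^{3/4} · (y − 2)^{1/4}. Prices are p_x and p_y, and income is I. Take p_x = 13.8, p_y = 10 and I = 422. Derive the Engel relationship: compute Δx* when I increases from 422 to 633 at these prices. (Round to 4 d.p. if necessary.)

Δx* = 11.4674

This is Cobb-Douglas in (x−4, y−2): tangency gives 0.75·p_y·(y−2) = 0.25·p_x·(x−4).
Substituting into the budget: x* = 4 + 0.75·(I − 4·p_x − 2·p_y)/p_x, and y* = 2 + 0.25·(…)/p_y.
Discretionary income = 422 − 4·13.8 − 2·10 = 346.8; x* = 4 + 0.75·346.8/13.8 = 22.8478.
At I' = 633: x* = 34.3152. Change: 34.3152 − 22.8478 = 11.4674.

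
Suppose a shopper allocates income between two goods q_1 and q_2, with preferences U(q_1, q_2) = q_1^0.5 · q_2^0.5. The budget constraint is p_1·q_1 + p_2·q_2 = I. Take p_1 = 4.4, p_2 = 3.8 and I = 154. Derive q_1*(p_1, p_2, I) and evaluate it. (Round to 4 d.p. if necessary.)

q_1* = 17.5

The MRS is q_2/q_1. Set MRS = p_1/p_2.
Rearranging, p_2·q_2 = p_1·q_1. Substituting into the budget gives p_1·q_1·(1 + 1) = I.
Demand: q_1*(p_1,p_2,I) = 0.5·I/p_1 and q_2* = 0.5·I/p_2.
At p_1=4.4, p_2=3.8, I=154: q_1* = 0.5·154/4.4 = 17.5.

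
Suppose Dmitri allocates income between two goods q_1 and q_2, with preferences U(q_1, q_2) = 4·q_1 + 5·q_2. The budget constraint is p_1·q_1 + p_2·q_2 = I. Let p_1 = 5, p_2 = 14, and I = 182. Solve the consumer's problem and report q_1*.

Perfect substitutes: compare marginal utility per dollar. 4/p_1 vs 5/p_2 → 0.8 vs 0.3571.
q_1 gives more utility per dollar, so spend all income on q_1: q_1* = I/p_1, q_2* = 0.
Numerically: q_1* = 36.4, q_2* = 0.

q_1* = 36.4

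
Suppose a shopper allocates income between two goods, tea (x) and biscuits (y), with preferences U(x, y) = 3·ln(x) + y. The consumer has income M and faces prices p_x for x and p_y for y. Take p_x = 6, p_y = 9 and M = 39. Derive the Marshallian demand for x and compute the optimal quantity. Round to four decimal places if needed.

Set MRS = p_x/p_y: (3/x)/1 = p_x/p_y.
So x*(p_x,p_y) = 3·p_y/p_x, independent of income; and y* = (M − 3·p_y)/p_y.
At the given prices: x* = 3·9/6 = 4.5.

x* = 4.5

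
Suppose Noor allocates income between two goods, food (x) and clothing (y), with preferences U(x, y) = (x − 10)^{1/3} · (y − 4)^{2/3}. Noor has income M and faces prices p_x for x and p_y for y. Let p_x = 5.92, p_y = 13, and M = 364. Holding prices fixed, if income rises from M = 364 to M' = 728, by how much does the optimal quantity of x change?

This is Cobb-Douglas in (x−10, y−4): tangency gives 1/3·p_y·(y−4) = 2/3·p_x·(x−10).
After buying the subsistence bundle (10, 4), a share 1/3 of the remaining income goes to x: x* = 10 + 1/3·(M − 10p_x − 4p_y)/p_x.
Discretionary income = 364 − 10·5.92 − 4·13 = 252.8; x* = 10 + 1/3·252.8/5.92 = 24.2342.
At M' = 728: x* = 44.7297. Change: 44.7297 − 24.2342 = 20.4955.

Δx* = 20.4955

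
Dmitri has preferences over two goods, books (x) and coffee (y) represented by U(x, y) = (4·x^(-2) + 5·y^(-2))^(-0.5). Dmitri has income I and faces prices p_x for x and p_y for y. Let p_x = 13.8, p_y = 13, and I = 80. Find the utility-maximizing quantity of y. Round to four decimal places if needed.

Numerically y/x = 1.098876, so x* = 80/(13.8 + 13·1.098876) = 2.8485 and y* = 1.098876·2.8485 = 3.1301.

y* = 3.1301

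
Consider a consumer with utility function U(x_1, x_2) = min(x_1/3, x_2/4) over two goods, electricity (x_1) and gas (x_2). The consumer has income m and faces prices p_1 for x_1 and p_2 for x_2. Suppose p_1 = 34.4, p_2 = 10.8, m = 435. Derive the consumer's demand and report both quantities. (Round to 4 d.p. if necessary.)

Leontief preferences: the optimum is at the kink where x_1/3 = x_2/4, i.e. x_2 = (4/3)·x_1.
Budget: p_1·x_1 + p_2·(4/3)·x_1 = m, so (3·p_1 + 4·p_2)·x_1 = 3·m.
Demand: x_1*(p_1,p_2,m) = 3·m/(3·p_1 + 4·p_2), x_2* = 4·m/(3·p_1 + 4·p_2).
Here 3·34.4 + 4·10.8 = 146.4, giving x_1* = 8.9139 and x_2* = 11.8852.

x_1* = 8.9139, x_2* = 11.8852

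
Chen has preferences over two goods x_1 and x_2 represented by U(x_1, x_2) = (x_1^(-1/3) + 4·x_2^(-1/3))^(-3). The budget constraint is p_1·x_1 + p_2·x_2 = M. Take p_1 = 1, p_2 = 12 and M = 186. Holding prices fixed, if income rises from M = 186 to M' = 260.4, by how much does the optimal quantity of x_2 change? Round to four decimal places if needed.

Δx_2* = 5.2103

MRS = MU_x_1/MU_x_2 = (1/4)·(x_2/x_1)^(4/3). Set equal to p_1/p_2.
Solve for the ratio: x_2/x_1 = [4·p_1/p_2]^(0.75).
Substitute x_2 = (x_2/x_1)·x_1 into the budget: x_1* = M/(p_1 + p_2·(x_2/x_1)).
Numerically x_2/x_1 = 0.438691, so x_1* = 186/(1 + 12·0.438691) = 29.6921 and x_2* = 0.438691·29.6921 = 13.0257.
At M' = 260.4: x_2* = 18.2359. Change: 18.2359 − 13.0257 = 5.2103.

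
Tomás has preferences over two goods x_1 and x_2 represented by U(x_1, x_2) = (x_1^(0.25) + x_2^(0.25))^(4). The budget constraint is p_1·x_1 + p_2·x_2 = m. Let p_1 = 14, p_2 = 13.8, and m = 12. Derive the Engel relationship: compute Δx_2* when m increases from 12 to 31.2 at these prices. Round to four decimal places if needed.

From the CES first-order condition, (x_2/x_1)^(0.75) = p_1/p_2.
Solve for the ratio: x_2/x_1 = [p_1/p_2]^(4/3).
With the ratio pinned down, the budget gives x_1* = m/(p_1 + p_2·(x_2/x_1)) and x_2* = (x_2/x_1)·x_1*.
Numerically x_2/x_1 = 1.01937, so x_1* = 12/(14 + 13.8·1.01937) = 0.4275 and x_2* = 1.01937·0.4275 = 0.4358.
At m' = 31.2: x_2* = 1.1331. Change: 1.1331 − 0.4358 = 0.6973.

Δx_2* = 0.6973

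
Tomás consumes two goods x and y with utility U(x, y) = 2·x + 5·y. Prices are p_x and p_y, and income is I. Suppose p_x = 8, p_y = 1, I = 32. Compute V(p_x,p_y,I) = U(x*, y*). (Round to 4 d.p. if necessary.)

V = 160

Linear utility — the consumer picks whichever good has higher MU/price: 2/8 = 0.25 vs 5/1 = 5.
y gives more utility per dollar, so spend all income on y: y* = I/p_y, x* = 0.
Numerically: x* = 0, y* = 32.
Utility at the optimum: U(0, 32) = 160.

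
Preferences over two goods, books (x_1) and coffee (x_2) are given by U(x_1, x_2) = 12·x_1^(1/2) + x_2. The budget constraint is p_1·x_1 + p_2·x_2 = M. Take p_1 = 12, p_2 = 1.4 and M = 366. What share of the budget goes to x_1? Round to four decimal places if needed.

share on x_1 = 0.0161

Plugging in: x_1* = (6·1.4/12)² = 0.49, x_2* = 257.2286.
Expenditure on x_1: 12·0.49 = 5.88; share = 0.0161.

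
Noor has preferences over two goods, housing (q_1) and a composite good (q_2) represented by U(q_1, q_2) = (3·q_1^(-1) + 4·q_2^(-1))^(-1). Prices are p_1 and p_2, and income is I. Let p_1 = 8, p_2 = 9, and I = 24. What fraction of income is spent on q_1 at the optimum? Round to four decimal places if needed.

share on q_1 = 0.4495

Substitute q_2 = (q_2/q_1)·q_1 into the budget: q_1* = I/(p_1 + p_2·(q_2/q_1)).
Numerically q_2/q_1 = 1.088662, so q_1* = 24/(8 + 9·1.088662) = 1.3485 and q_2* = 1.088662·1.3485 = 1.468.
Expenditure on q_1: 8·1.3485 = 10.7878; share = 0.4495.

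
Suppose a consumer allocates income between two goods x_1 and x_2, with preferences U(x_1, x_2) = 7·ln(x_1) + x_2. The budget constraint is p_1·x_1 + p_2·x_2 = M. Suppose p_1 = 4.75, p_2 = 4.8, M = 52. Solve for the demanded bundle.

x_1* = 7.0737, x_2* = 3.8333

Set MRS = p_1/p_2: (7/x_1)/1 = p_1/p_2.
So x_1*(p_1,p_2) = 7·p_2/p_1, independent of income; and x_2* = (M − 7·p_2)/p_2.
At the given prices: x_1* = 7·4.8/4.75 = 7.0737, and x_2* = 3.8333.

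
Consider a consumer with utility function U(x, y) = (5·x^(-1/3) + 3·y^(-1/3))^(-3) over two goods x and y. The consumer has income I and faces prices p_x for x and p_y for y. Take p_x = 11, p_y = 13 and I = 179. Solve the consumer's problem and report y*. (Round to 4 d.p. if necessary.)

From the CES first-order condition, (5/3)·(y/x)^(4/3) = p_x/p_y.
Solve for the ratio: y/x = [(3/5)·p_x/p_y]^(0.75).
With the ratio pinned down, the budget gives x* = I/(p_x + p_y·(y/x)) and y* = (y/x)·x*.
Numerically y/x = 0.601451, so x* = 179/(11 + 13·0.601451) = 9.5117 and y* = 0.601451·9.5117 = 5.7208.

y* = 5.7208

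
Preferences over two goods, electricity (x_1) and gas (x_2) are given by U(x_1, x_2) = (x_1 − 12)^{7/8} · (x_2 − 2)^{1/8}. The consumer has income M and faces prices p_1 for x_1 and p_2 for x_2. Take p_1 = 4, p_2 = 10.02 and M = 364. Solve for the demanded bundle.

Discretionary income = 364 − 12·4 − 2·10.02 = 295.96; x_1* = 12 + 0.875·295.96/4 = 76.7412; x_2* = 2 + 0.125·295.96/10.02 = 5.6921.

x_1* = 76.7412, x_2* = 5.6921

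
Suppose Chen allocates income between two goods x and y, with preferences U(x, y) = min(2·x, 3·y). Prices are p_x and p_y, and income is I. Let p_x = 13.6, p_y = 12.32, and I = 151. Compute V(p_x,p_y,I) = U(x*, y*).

Leontief preferences: the optimum is at the kink where x/3 = y/2, i.e. y = (2/3)·x.
Budget: p_x·x + p_y·(2/3)·x = I, so (3·p_x + 2·p_y)·x = 3·I.
Demand: x*(p_x,p_y,I) = 3·I/(3·p_x + 2·p_y), y* = 2·I/(3·p_x + 2·p_y).
Here 3·13.6 + 2·12.32 = 65.44, giving x* = 6.9224 and y* = 4.6149.
Utility at the optimum: U(6.9224, 4.6149) = 13.8447.

V = 13.8447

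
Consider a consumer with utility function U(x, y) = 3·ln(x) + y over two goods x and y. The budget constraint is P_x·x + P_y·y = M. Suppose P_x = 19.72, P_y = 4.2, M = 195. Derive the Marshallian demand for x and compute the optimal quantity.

x* = 0.6389

MU_x = 3/x, MU_y = 1. Tangency: 3/x = P_x/P_y.
So x*(P_x,P_y) = 3·P_y/P_x, independent of income; and y* = (M − 3·P_y)/P_y.
At the given prices: x* = 3·4.2/19.72 = 0.6389.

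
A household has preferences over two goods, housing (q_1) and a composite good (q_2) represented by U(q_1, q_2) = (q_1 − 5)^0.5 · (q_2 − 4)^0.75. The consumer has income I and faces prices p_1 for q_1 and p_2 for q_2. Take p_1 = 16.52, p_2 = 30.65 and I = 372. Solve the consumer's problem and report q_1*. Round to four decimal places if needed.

q_1* = 9.0387

Let q_1' = q_1−5, q_2' = q_2−4. MRS = (2/3)·q_2'/q_1' = p_1/p_2.
After buying the subsistence bundle (5, 4), a share 0.4 of the remaining income goes to q_1: q_1* = 5 + 0.4·(I − 5p_1 − 4p_2)/p_1.
Discretionary income = 372 − 5·16.52 − 4·30.65 = 166.8; q_1* = 5 + 0.4·166.8/16.52 = 9.0387.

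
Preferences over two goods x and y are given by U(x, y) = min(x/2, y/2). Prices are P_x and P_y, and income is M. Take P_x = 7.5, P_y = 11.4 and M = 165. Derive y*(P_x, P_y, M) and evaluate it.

With perfect complements, no substitution: consume in ratio x:y = 2:2.
Budget: P_x·x + P_y·x = M, so (2·P_x + 2·P_y)·x = 2·M.
Demand: x*(P_x,P_y,M) = 2·M/(2·P_x + 2·P_y), y* = 2·M/(2·P_x + 2·P_y).
Here 2·7.5 + 2·11.4 = 37.8, giving y* = 8.7302.

y* = 8.7302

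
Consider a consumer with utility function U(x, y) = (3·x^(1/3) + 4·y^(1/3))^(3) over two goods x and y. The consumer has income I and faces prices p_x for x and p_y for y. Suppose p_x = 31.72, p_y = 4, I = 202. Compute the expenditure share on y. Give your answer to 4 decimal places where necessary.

Numerically y/x = 34.380951, so x* = 202/(31.72 + 4·34.380951) = 1.1935 and y* = 34.380951·1.1935 = 41.0352.
Expenditure on y: 4·41.0352 = 164.1408; share = 0.8126.

share on y = 0.8126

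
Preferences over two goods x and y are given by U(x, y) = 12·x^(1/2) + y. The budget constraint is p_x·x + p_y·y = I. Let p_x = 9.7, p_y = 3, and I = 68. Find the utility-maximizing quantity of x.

Utility is quasi-linear in y; the FOC for x is 6/√x = p_x/p_y.
Solve: √x = 6·p_y/p_x, so x*(p_x,p_y) = (6·p_y/p_x)², and y* = (I − p_x·x*)/p_y.
Plugging in: x* = (6·3/9.7)² = 3.4435.

x* = 3.4435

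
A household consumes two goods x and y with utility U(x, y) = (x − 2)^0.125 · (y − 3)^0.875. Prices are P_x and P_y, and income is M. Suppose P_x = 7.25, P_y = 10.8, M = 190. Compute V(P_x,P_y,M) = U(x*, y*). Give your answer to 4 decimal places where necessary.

V = 9.5548

Substituting into the budget: x* = 2 + 0.125·(M − 2·P_x − 3·P_y)/P_x, and y* = 3 + 0.875·(…)/P_y.
Discretionary income = 190 − 2·7.25 − 3·10.8 = 143.1; x* = 2 + 0.125·143.1/7.25 = 4.4672; y* = 3 + 0.875·143.1/10.8 = 14.5938.
Utility at the optimum: U(4.4672, 14.5938) = 9.5548.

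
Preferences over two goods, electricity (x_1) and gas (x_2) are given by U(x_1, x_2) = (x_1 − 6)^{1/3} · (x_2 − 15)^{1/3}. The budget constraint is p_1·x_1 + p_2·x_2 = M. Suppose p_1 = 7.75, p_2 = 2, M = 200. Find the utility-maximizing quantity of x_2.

x_2* = 45.875

Let x_1' = x_1−6, x_2' = x_2−15. MRS = x_2'/x_1' = p_1/p_2.
Substituting into the budget: x_1* = 6 + 0.5·(M − 6·p_1 − 15·p_2)/p_1, and x_2* = 15 + 0.5·(…)/p_2.
Discretionary income = 200 − 6·7.75 − 15·2 = 123.5; x_2* = 15 + 0.5·123.5/2 = 45.875.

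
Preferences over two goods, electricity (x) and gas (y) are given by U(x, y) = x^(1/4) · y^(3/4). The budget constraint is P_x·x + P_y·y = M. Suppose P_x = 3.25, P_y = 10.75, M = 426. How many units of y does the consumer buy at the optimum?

MU_x/MU_y = (0.25·y)/(0.75·x); tangency sets this equal to P_x/P_y.
So 0.25·P_y·y = 0.75·P_x·x; combined with the budget, a share 0.25 of income goes to x.
Demand: x*(P_x,P_y,M) = 0.25·M/P_x and y* = 0.75·M/P_y.
At P_x=3.25, P_y=10.75, M=426: y* = 0.75·426/10.75 = 29.7209.

y* = 29.7209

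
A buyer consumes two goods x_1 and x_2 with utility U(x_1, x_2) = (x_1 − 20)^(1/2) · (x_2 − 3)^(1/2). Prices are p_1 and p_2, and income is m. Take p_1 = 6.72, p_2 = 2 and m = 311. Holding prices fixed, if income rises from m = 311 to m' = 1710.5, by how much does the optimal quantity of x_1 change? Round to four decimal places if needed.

Δx_1* = 104.1295

Discretionary income = 311 − 20·6.72 − 3·2 = 170.6; x_1* = 20 + 0.5·170.6/6.72 = 32.6935.
At m' = 1710.5: x_1* = 136.8229. Change: 136.8229 − 32.6935 = 104.1295.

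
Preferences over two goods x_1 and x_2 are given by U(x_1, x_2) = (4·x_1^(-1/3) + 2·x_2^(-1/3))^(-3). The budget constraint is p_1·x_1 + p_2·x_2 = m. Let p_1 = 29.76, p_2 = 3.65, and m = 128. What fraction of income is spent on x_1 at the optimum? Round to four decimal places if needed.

From the CES first-order condition, 2·(x_2/x_1)^(4/3) = p_1/p_2.
Solve for the ratio: x_2/x_1 = [(1/2)·p_1/p_2]^(0.75).
Substitute x_2 = (x_2/x_1)·x_1 into the budget: x_1* = m/(p_1 + p_2·(x_2/x_1)).
Numerically x_2/x_1 = 2.869013, so x_1* = 128/(29.76 + 3.65·2.869013) = 3.1816 and x_2* = 2.869013·3.1816 = 9.1279.
Expenditure on x_1: 29.76·3.1816 = 94.6831; share = 0.7397.

share on x_1 = 0.7397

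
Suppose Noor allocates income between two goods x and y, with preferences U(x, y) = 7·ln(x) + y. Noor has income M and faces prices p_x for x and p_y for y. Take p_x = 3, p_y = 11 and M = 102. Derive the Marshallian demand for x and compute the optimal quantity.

MU_x = 7/x, MU_y = 1. Tangency: 7/x = p_x/p_y.
So x*(p_x,p_y) = 7·p_y/p_x, independent of income; and y* = (M − 7·p_y)/p_y.
At the given prices: x* = 7·11/3 = 25.6667.

x* = 25.6667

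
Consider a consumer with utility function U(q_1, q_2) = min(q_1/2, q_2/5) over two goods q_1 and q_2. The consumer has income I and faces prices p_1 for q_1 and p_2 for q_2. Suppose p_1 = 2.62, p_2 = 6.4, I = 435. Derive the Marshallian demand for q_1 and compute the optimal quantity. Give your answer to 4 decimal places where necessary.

q_1* = 23.362

With perfect complements, no substitution: consume in ratio q_1:q_2 = 2:5.
Budget: p_1·q_1 + p_2·(5/2)·q_1 = I, so (2·p_1 + 5·p_2)·q_1 = 2·I.
Demand: q_1*(p_1,p_2,I) = 2·I/(2·p_1 + 5·p_2), q_2* = 5·I/(2·p_1 + 5·p_2).
Here 2·2.62 + 5·6.4 = 37.24, giving q_1* = 23.362.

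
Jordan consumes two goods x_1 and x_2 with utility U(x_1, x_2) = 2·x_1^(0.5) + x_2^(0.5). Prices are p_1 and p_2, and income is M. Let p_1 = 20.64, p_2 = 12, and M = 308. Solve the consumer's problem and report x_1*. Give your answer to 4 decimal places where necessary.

MRS = MU_x_1/MU_x_2 = 2·(x_2/x_1)^(0.5). Set equal to p_1/p_2.
Hence x_2/x_1 = ((1/2)·p_1/p_2)^(1/(0.5)), i.e. raised to the 2 power.
With the ratio pinned down, the budget gives x_1* = M/(p_1 + p_2·(x_2/x_1)) and x_2* = (x_2/x_1)·x_1*.
Numerically x_2/x_1 = 0.7396, so x_1* = 308/(20.64 + 12·0.7396) = 10.4353.

x_1* = 10.4353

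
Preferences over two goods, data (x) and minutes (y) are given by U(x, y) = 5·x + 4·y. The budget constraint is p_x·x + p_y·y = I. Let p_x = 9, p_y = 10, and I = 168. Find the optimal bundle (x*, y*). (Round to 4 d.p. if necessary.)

x* = 18.6667, y* = 0

x gives more utility per dollar, so spend all income on x: x* = I/p_x, y* = 0.
Numerically: x* = 18.6667, y* = 0.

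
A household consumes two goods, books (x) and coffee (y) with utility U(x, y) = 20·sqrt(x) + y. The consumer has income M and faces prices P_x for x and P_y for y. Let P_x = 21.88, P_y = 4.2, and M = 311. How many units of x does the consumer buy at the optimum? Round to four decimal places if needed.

x* = 3.6847

Plugging in: x* = (10·4.2/21.88)² = 3.6847.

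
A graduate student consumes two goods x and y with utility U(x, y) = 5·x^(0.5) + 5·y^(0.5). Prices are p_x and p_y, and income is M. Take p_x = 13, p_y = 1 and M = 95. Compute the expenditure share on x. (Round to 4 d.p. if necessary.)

share on x = 0.0714

From the CES first-order condition, (y/x)^(0.5) = p_x/p_y.
Solve for the ratio: y/x = [p_x/p_y]^(2).
Substitute y = (y/x)·x into the budget: x* = M/(p_x + p_y·(y/x)).
Numerically y/x = 169, so x* = 95/(13 + 1·169) = 0.522 and y* = 169·0.522 = 88.2143.
Expenditure on x: 13·0.522 = 6.7857; share = 0.0714.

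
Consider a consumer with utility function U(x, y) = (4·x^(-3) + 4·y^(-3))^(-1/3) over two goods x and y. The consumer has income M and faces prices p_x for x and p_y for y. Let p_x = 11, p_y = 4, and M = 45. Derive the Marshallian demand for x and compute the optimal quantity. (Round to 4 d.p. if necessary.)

MRS = MU_x/MU_y = (y/x)^(4). Set equal to p_x/p_y.
Solve for the ratio: y/x = [p_x/p_y]^(0.25).
Substitute y = (y/x)·x into the budget: x* = M/(p_x + p_y·(y/x)).
Numerically y/x = 1.287755, so x* = 45/(11 + 4·1.287755) = 2.7862.

x* = 2.7862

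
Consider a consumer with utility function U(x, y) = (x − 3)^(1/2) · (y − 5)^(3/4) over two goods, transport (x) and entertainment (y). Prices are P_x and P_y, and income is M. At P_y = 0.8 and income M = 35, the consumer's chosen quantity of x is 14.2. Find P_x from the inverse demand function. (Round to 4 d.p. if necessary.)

P_x = 1

Let x' = x−3, y' = y−5. MRS = (2/3)·y'/x' = P_x/P_y.
After buying the subsistence bundle (3, 5), a share 0.4 of the remaining income goes to x: x* = 3 + 0.4·(M − 3P_x − 5P_y)/P_x.
Set x* = 14.2 in the demand function and solve for P_x: P_x = 1.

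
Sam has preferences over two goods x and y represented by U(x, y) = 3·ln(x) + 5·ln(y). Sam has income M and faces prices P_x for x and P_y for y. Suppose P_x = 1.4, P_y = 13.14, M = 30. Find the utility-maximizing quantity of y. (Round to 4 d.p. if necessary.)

y* = 1.4269

At P_x=1.4, P_y=13.14, M=30: y* = 0.625·30/13.14 = 1.4269.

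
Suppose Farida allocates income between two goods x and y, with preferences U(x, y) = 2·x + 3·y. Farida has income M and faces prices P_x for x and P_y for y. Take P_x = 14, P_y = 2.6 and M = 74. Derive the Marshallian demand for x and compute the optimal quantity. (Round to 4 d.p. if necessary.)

y gives more utility per dollar, so spend all income on y: y* = M/P_y, x* = 0.
Numerically: x* = 0, y* = 28.4615.

x* = 0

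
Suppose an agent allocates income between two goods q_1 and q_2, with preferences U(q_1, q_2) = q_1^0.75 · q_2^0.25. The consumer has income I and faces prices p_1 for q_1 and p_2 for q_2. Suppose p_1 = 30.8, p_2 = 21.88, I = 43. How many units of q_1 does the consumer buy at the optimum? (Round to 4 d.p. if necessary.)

At p_1=30.8, p_2=21.88, I=43: q_1* = 0.75·43/30.8 = 1.0471.

q_1* = 1.0471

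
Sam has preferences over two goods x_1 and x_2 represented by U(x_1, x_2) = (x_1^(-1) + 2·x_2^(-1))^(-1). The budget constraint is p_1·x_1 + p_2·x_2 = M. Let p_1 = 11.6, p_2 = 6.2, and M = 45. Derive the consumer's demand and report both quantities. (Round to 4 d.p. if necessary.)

MRS = MU_x_1/MU_x_2 = (1/2)·(x_2/x_1)^(2). Set equal to p_1/p_2.
Solve for the ratio: x_2/x_1 = [2·p_1/p_2]^(0.5).
With the ratio pinned down, the budget gives x_1* = M/(p_1 + p_2·(x_2/x_1)) and x_2* = (x_2/x_1)·x_1*.
Numerically x_2/x_1 = 1.934408, so x_1* = 45/(11.6 + 6.2·1.934408) = 1.9073 and x_2* = 1.934408·1.9073 = 3.6895.

x_1* = 1.9073, x_2* = 3.6895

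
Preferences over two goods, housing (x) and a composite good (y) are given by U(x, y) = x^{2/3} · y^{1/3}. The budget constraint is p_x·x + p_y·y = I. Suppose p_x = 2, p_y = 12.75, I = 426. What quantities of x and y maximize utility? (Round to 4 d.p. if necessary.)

MU_x/MU_y = (2/3·y)/(1/3·x); tangency sets this equal to p_x/p_y.
So 2/3·p_y·y = 1/3·p_x·x; combined with the budget, a share 2/3 of income goes to x.
Demand: x*(p_x,p_y,I) = 2/3·I/p_x and y* = 1/3·I/p_y.
At p_x=2, p_y=12.75, I=426: x* = 2/3·426/2 = 142, y* = 11.1373.

x* = 142, y* = 11.1373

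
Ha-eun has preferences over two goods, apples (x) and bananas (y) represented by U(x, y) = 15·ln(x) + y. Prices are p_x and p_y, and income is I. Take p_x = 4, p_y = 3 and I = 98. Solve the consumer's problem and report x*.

x* = 11.25

Set MRS = p_x/p_y: (15/x)/1 = p_x/p_y.
So x*(p_x,p_y) = 15·p_y/p_x, independent of income; and y* = (I − 15·p_y)/p_y.
At the given prices: x* = 15·3/4 = 11.25.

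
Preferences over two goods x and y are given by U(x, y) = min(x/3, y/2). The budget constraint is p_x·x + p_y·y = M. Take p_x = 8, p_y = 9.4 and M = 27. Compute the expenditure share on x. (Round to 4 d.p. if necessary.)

With perfect complements, no substitution: consume in ratio x:y = 3:2.
Budget: p_x·x + p_y·(2/3)·x = M, so (3·p_x + 2·p_y)·x = 3·M.
Demand: x*(p_x,p_y,M) = 3·M/(3·p_x + 2·p_y), y* = 2·M/(3·p_x + 2·p_y).
Here 3·8 + 2·9.4 = 42.8, giving x* = 1.8925 and y* = 1.2617.
Expenditure on x: 8·1.8925 = 15.1402; share = 0.5607.

share on x = 0.5607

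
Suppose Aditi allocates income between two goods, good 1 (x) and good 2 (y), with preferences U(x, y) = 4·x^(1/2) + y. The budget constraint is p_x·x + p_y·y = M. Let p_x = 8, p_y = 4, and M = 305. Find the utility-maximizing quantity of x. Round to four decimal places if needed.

Utility is quasi-linear in y; the FOC for x is 2/√x = p_x/p_y.
Thus x* = (2·p_y/p_x)² — independent of M — with the rest of income spent on y.
Plugging in: x* = (2·4/8)² = 1.

x* = 1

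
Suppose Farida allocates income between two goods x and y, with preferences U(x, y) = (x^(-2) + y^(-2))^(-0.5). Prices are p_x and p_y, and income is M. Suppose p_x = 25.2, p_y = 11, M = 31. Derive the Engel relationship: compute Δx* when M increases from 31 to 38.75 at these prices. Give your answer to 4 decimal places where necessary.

MRS = MU_x/MU_y = (y/x)^(3). Set equal to p_x/p_y.
Hence y/x = (p_x/p_y)^(1/(3)), i.e. raised to the 1/3 power.
With the ratio pinned down, the budget gives x* = M/(p_x + p_y·(y/x)) and y* = (y/x)·x*.
Numerically y/x = 1.318265, so x* = 31/(25.2 + 11·1.318265) = 0.7808.
At M' = 38.75: x* = 0.976. Change: 0.976 − 0.7808 = 0.1952.

Δx* = 0.1952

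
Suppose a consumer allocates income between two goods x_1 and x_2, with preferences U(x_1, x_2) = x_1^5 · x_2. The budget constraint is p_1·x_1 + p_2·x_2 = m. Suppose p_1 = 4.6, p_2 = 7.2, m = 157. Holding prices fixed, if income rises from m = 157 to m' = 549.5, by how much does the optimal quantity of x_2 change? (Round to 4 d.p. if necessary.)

Δx_2* = 9.0856

Tangency: MRS = 5·x_2/x_1 = p_1/p_2.
Rearranging, p_2·x_2 = (1/5)·p_1·x_1. Substituting into the budget gives p_1·x_1·(1 + (1/5)) = m.
Demand: x_1*(p_1,p_2,m) = 5/6·m/p_1 and x_2* = 1/6·m/p_2.
At p_1=4.6, p_2=7.2, m=157: x_2* = 1/6·157/7.2 = 3.6343.
At m' = 549.5: x_2* = 12.7199. Change: 12.7199 − 3.6343 = 9.0856.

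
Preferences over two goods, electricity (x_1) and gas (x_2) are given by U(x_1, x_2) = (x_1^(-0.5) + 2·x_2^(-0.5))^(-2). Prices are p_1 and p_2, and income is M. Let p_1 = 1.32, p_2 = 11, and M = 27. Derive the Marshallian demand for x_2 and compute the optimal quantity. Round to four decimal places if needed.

x_2* = 1.8727

From the CES first-order condition, (1/2)·(x_2/x_1)^(1.5) = p_1/p_2.
Hence x_2/x_1 = (2·p_1/p_2)^(1/(1.5)), i.e. raised to the 2/3 power.
Substitute x_2 = (x_2/x_1)·x_1 into the budget: x_1* = M/(p_1 + p_2·(x_2/x_1)).
Numerically x_2/x_1 = 0.386196, so x_1* = 27/(1.32 + 11·0.386196) = 4.849 and x_2* = 0.386196·4.849 = 1.8727.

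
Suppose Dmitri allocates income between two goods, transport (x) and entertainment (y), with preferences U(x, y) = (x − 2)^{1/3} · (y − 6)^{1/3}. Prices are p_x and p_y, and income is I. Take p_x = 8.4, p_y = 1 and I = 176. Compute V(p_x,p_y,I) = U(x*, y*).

This is Cobb-Douglas in (x−2, y−6): tangency gives 1/3·p_y·(y−6) = 1/3·p_x·(x−2).
After buying the subsistence bundle (2, 6), a share 0.5 of the remaining income goes to x: x* = 2 + 0.5·(I − 2p_x − 6p_y)/p_x.
Discretionary income = 176 − 2·8.4 − 6·1 = 153.2; x* = 2 + 0.5·153.2/8.4 = 11.119; y* = 6 + 0.5·153.2/1 = 82.6.
Utility at the optimum: U(11.119, 82.6) = 8.8728.

V = 8.8728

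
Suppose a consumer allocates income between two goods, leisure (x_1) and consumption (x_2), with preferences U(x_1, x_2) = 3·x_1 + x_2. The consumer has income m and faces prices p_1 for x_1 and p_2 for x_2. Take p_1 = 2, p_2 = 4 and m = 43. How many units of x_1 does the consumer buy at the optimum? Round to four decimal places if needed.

x_1* = 21.5

Perfect substitutes: compare marginal utility per dollar. 3/p_1 vs 1/p_2 → 1.5 vs 0.25.
x_1 gives more utility per dollar, so spend all income on x_1: x_1* = m/p_1, x_2* = 0.
Numerically: x_1* = 21.5, x_2* = 0.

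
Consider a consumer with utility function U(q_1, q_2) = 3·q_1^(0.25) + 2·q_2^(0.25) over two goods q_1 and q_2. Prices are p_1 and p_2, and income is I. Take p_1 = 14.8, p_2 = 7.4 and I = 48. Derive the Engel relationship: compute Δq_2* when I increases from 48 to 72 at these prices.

Δq_2* = 1.3726

MU_q_1 ∝ 3·q_1^(-0.75), MU_q_2 ∝ 2·q_2^(-0.75), so MRS = (3/2)·(q_2/q_1)^(0.75) = p_1/p_2.
Hence q_2/q_1 = ((2/3)·p_1/p_2)^(1/(0.75)), i.e. raised to the 4/3 power.
With the ratio pinned down, the budget gives q_1* = I/(p_1 + p_2·(q_2/q_1)) and q_2* = (q_2/q_1)·q_1*.
Numerically q_2/q_1 = 1.467523, so q_1* = 48/(14.8 + 7.4·1.467523) = 1.8706 and q_2* = 1.467523·1.8706 = 2.7452.
At I' = 72: q_2* = 4.1178. Change: 4.1178 − 2.7452 = 1.3726.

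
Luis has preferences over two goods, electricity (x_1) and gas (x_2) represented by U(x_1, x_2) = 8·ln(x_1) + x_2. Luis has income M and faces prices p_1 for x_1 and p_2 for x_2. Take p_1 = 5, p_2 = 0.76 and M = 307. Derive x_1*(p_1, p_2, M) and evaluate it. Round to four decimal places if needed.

x_1* = 1.216

MU_x_1 = 8/x_1, MU_x_2 = 1. Tangency: 8/x_1 = p_1/p_2.
So x_1*(p_1,p_2) = 8·p_2/p_1, independent of income; and x_2* = (M − 8·p_2)/p_2.
At the given prices: x_1* = 8·0.76/5 = 1.216.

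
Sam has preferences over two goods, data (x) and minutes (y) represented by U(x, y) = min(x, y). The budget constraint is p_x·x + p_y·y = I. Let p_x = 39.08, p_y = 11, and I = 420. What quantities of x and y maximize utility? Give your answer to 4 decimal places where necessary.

x* = 8.3866, y* = 8.3866

Here 39.08 + 11 = 50.08, giving x* = 8.3866 and y* = 8.3866.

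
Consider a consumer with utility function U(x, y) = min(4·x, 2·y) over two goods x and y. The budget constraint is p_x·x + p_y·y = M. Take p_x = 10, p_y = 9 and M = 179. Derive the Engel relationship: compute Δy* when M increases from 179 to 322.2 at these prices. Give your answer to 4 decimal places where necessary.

With perfect complements, no substitution: consume in ratio x:y = 2:4.
Budget: p_x·x + p_y·2·x = M, so (2·p_x + 4·p_y)·x = 2·M.
Demand: x*(p_x,p_y,M) = 2·M/(2·p_x + 4·p_y), y* = 4·M/(2·p_x + 4·p_y).
Here 2·10 + 4·9 = 56, giving y* = 12.7857.
At M' = 322.2: y* = 23.0143. Change: 23.0143 − 12.7857 = 10.2286.

Δy* = 10.2286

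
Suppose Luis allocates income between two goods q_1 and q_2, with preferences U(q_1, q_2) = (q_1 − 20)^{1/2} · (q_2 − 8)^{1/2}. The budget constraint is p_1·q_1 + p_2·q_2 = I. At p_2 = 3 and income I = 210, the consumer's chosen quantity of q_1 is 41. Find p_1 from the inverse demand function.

MRS = (q_2−8)/(q_1−20). Tangency with p_1/p_2 gives q_2−8 = (p_1/p_2)·(q_1−20).
After buying the subsistence bundle (20, 8), a share 0.5 of the remaining income goes to q_1: q_1* = 20 + 0.5·(I − 20p_1 − 8p_2)/p_1.
Set q_1* = 41 in the demand function and solve for p_1: p_1 = 3.

p_1 = 3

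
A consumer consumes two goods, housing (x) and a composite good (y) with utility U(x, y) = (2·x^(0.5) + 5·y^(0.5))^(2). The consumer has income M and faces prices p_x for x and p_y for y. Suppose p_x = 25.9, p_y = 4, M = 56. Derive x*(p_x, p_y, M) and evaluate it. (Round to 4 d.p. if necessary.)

From the CES first-order condition, (2/5)·(y/x)^(0.5) = p_x/p_y.
Hence y/x = ((5/2)·p_x/p_y)^(1/(0.5)), i.e. raised to the 2 power.
Substitute y = (y/x)·x into the budget: x* = M/(p_x + p_y·(y/x)).
Numerically y/x = 262.035156, so x* = 56/(25.9 + 4·262.035156) = 0.0521.

x* = 0.0521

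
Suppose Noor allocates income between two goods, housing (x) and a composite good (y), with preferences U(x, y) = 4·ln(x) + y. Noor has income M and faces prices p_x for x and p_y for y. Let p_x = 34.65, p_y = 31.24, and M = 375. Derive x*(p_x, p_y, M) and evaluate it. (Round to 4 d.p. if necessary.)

x* = 3.6063

Set MRS = p_x/p_y: (4/x)/1 = p_x/p_y.
So x*(p_x,p_y) = 4·p_y/p_x, independent of income; and y* = (M − 4·p_y)/p_y.
At the given prices: x* = 4·31.24/34.65 = 3.6063.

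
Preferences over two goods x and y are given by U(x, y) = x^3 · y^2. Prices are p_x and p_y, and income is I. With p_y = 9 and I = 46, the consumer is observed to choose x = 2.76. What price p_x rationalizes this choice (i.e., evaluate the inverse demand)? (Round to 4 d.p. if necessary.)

p_x = 10

The MRS is (3/2)·y/x. Set MRS = p_x/p_y.
Rearranging, p_y·y = (2/3)·p_x·x. Substituting into the budget gives p_x·x·(1 + (2/3)) = I.
Demand: x*(p_x,p_y,I) = 0.6·I/p_x and y* = 0.4·I/p_y.
Set x* = 2.76 in the demand function and solve for p_x: p_x = 10.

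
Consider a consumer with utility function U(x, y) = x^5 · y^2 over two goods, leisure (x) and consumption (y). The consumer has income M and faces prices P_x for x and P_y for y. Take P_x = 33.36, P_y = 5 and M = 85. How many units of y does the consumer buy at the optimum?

y* = 4.8571

MU_x/MU_y = (5·y)/(2·x); tangency sets this equal to P_x/P_y.
So 5·P_y·y = 2·P_x·x; combined with the budget, a share 5/7 of income goes to x.
Demand: x*(P_x,P_y,M) = 5/7·M/P_x and y* = 2/7·M/P_y.
At P_x=33.36, P_y=5, M=85: y* = 2/7·85/5 = 4.8571.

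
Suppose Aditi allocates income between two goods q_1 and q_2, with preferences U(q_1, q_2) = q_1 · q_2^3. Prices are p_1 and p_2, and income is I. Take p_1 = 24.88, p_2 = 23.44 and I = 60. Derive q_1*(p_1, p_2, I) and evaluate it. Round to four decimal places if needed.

MU_q_1/MU_q_2 = (q_2)/(3·q_1); tangency sets this equal to p_1/p_2.
Rearranging, p_2·q_2 = 3·p_1·q_1. Substituting into the budget gives p_1·q_1·(1 + 3) = I.
Demand: q_1*(p_1,p_2,I) = 0.25·I/p_1 and q_2* = 0.75·I/p_2.
At p_1=24.88, p_2=23.44, I=60: q_1* = 0.25·60/24.88 = 0.6029.

q_1* = 0.6029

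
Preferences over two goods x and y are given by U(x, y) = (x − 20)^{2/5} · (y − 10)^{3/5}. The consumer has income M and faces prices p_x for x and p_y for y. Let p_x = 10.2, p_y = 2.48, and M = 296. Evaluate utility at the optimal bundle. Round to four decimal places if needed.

V = 7.8519

This is Cobb-Douglas in (x−20, y−10): tangency gives 0.4·p_y·(y−10) = 0.6·p_x·(x−20).
Substituting into the budget: x* = 20 + 0.4·(M − 20·p_x − 10·p_y)/p_x, and y* = 10 + 0.6·(…)/p_y.
Discretionary income = 296 − 20·10.2 − 10·2.48 = 67.2; x* = 20 + 0.4·67.2/10.2 = 22.6353; y* = 10 + 0.6·67.2/2.48 = 26.2581.
Utility at the optimum: U(22.6353, 26.2581) = 7.8519.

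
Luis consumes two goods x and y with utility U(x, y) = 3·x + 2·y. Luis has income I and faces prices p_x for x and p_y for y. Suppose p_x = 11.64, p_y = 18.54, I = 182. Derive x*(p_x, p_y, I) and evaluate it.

x gives more utility per dollar, so spend all income on x: x* = I/p_x, y* = 0.
Numerically: x* = 15.6357, y* = 0.

x* = 15.6357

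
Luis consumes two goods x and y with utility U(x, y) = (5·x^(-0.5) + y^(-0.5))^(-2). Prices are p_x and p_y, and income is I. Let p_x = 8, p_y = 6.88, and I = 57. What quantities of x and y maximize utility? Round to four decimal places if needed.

MU_x ∝ 5·x^(-1.5), MU_y ∝ y^(-1.5), so MRS = 5·(y/x)^(1.5) = p_x/p_y.
Hence y/x = ((1/5)·p_x/p_y)^(1/(1.5)), i.e. raised to the 2/3 power.
Substitute y = (y/x)·x into the budget: x* = I/(p_x + p_y·(y/x)).
Numerically y/x = 0.378171, so x* = 57/(8 + 6.88·0.378171) = 5.3764 and y* = 0.378171·5.3764 = 2.0332.

x* = 5.3764, y* = 2.0332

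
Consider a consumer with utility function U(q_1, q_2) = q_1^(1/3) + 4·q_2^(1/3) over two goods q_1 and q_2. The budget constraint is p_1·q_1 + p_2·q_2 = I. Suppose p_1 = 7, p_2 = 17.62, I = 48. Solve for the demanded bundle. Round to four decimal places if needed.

From the CES first-order condition, (1/4)·(q_2/q_1)^(2/3) = p_1/p_2.
Solve for the ratio: q_2/q_1 = [4·p_1/p_2]^(1.5).
Substitute q_2 = (q_2/q_1)·q_1 into the budget: q_1* = I/(p_1 + p_2·(q_2/q_1)).
Numerically q_2/q_1 = 2.003218, so q_1* = 48/(7 + 17.62·2.003218) = 1.1348 and q_2* = 2.003218·1.1348 = 2.2733.

q_1* = 1.1348, q_2* = 2.2733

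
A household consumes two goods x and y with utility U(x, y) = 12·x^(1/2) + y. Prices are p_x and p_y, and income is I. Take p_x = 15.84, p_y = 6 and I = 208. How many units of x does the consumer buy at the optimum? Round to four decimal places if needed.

Set MRS = p_x/p_y: 6·x^(−1/2) = p_x/p_y.
Solve: √x = 6·p_y/p_x, so x*(p_x,p_y) = (6·p_y/p_x)², and y* = (I − p_x·x*)/p_y.
Plugging in: x* = (6·6/15.84)² = 5.1653.

x* = 5.1653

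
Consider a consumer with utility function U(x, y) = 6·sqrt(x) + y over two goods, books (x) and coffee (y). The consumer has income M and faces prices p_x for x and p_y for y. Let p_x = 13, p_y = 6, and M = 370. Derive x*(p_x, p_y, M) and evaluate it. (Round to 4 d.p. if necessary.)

x* = 1.9172

Set MRS = p_x/p_y: 3·x^(−1/2) = p_x/p_y.
Thus x* = (3·p_y/p_x)² — independent of M — with the rest of income spent on y.
Plugging in: x* = (3·6/13)² = 1.9172.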